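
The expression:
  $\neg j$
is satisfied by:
  {j: False}


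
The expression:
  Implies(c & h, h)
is always true.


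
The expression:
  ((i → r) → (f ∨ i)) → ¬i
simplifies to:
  ¬i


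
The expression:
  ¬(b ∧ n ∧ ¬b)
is always true.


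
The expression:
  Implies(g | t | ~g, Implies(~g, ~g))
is always true.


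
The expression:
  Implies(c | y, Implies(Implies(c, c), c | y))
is always true.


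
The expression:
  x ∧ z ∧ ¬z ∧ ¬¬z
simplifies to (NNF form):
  False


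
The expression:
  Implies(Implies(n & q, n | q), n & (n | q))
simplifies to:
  n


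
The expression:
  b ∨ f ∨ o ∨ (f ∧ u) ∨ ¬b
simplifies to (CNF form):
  True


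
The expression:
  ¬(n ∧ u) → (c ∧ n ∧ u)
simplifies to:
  n ∧ u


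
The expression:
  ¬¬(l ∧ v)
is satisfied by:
  {v: True, l: True}


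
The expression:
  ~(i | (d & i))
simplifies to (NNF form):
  ~i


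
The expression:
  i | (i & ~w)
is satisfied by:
  {i: True}


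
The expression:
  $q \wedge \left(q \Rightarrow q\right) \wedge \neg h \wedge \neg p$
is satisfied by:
  {q: True, p: False, h: False}


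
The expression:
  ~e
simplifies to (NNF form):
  ~e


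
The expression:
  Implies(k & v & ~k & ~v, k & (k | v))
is always true.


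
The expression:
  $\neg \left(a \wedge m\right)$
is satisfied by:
  {m: False, a: False}
  {a: True, m: False}
  {m: True, a: False}


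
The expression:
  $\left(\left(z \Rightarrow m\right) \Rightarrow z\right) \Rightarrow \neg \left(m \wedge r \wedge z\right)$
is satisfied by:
  {m: False, z: False, r: False}
  {r: True, m: False, z: False}
  {z: True, m: False, r: False}
  {r: True, z: True, m: False}
  {m: True, r: False, z: False}
  {r: True, m: True, z: False}
  {z: True, m: True, r: False}


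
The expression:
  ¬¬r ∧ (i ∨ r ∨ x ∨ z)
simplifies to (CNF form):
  r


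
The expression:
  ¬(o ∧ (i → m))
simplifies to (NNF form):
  (i ∧ ¬m) ∨ ¬o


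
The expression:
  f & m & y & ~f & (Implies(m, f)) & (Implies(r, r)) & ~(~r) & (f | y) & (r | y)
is never true.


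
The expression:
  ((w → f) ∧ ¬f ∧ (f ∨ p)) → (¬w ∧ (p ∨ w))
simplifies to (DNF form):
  True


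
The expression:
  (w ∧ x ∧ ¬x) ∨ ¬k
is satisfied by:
  {k: False}


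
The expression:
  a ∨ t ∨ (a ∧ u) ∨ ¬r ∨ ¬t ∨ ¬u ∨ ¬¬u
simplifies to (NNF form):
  True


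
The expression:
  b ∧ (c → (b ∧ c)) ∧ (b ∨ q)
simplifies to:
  b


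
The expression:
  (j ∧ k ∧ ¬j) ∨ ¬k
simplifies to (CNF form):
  ¬k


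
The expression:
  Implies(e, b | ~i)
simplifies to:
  b | ~e | ~i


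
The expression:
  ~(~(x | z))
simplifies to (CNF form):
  x | z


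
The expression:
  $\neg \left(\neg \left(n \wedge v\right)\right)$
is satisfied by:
  {n: True, v: True}


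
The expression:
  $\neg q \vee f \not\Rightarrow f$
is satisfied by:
  {q: False}


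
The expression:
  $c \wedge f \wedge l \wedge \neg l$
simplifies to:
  $\text{False}$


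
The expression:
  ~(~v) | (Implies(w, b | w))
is always true.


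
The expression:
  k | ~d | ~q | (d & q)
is always true.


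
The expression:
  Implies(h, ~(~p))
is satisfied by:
  {p: True, h: False}
  {h: False, p: False}
  {h: True, p: True}


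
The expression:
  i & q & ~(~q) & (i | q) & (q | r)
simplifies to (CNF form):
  i & q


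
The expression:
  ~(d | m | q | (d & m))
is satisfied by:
  {q: False, d: False, m: False}


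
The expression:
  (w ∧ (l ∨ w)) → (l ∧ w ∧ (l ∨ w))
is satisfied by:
  {l: True, w: False}
  {w: False, l: False}
  {w: True, l: True}


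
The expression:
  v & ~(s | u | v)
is never true.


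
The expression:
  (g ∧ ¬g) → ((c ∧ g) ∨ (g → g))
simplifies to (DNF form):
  True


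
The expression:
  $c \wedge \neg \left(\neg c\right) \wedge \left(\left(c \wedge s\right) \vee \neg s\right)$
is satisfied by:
  {c: True}


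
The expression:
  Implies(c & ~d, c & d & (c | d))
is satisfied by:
  {d: True, c: False}
  {c: False, d: False}
  {c: True, d: True}


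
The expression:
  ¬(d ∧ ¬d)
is always true.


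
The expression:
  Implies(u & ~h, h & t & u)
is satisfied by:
  {h: True, u: False}
  {u: False, h: False}
  {u: True, h: True}


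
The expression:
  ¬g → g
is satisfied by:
  {g: True}


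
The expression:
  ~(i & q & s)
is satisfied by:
  {s: False, q: False, i: False}
  {i: True, s: False, q: False}
  {q: True, s: False, i: False}
  {i: True, q: True, s: False}
  {s: True, i: False, q: False}
  {i: True, s: True, q: False}
  {q: True, s: True, i: False}


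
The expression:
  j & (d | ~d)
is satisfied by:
  {j: True}


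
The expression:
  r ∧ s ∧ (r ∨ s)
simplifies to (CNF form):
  r ∧ s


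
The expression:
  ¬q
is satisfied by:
  {q: False}


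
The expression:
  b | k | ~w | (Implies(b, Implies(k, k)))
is always true.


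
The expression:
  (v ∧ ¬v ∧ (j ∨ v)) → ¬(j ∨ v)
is always true.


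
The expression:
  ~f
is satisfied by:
  {f: False}


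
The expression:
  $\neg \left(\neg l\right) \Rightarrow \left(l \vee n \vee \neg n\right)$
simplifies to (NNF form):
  $\text{True}$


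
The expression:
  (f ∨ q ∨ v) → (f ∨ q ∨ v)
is always true.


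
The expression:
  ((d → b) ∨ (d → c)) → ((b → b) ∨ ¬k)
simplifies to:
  True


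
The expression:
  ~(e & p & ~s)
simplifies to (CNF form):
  s | ~e | ~p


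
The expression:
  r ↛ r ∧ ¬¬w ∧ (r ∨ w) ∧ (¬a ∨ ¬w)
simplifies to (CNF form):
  False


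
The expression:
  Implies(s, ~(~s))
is always true.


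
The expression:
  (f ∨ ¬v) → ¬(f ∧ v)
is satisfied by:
  {v: False, f: False}
  {f: True, v: False}
  {v: True, f: False}


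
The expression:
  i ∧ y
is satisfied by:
  {i: True, y: True}


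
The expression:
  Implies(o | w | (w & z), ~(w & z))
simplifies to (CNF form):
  ~w | ~z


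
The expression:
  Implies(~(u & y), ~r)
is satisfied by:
  {y: True, u: True, r: False}
  {y: True, u: False, r: False}
  {u: True, y: False, r: False}
  {y: False, u: False, r: False}
  {r: True, y: True, u: True}


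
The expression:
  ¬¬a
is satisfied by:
  {a: True}


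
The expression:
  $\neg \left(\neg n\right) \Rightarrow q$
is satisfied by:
  {q: True, n: False}
  {n: False, q: False}
  {n: True, q: True}


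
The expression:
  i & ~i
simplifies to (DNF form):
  False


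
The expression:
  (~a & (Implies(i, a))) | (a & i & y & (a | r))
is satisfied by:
  {y: True, i: False, a: False}
  {y: False, i: False, a: False}
  {a: True, i: True, y: True}


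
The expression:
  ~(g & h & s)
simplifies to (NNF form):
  ~g | ~h | ~s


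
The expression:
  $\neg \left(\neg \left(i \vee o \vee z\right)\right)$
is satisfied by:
  {i: True, o: True, z: True}
  {i: True, o: True, z: False}
  {i: True, z: True, o: False}
  {i: True, z: False, o: False}
  {o: True, z: True, i: False}
  {o: True, z: False, i: False}
  {z: True, o: False, i: False}


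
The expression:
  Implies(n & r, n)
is always true.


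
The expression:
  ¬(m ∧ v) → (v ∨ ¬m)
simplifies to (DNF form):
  v ∨ ¬m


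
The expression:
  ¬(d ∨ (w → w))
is never true.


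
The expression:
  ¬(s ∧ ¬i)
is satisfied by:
  {i: True, s: False}
  {s: False, i: False}
  {s: True, i: True}


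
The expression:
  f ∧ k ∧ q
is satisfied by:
  {f: True, q: True, k: True}


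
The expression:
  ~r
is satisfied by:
  {r: False}


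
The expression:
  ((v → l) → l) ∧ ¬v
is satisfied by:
  {l: True, v: False}


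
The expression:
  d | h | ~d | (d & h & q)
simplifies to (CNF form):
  True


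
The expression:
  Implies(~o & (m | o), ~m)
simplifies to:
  o | ~m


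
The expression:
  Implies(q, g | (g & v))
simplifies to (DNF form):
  g | ~q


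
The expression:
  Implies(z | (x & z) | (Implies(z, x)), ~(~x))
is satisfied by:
  {x: True}


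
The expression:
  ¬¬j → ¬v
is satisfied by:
  {v: False, j: False}
  {j: True, v: False}
  {v: True, j: False}


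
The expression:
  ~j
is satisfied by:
  {j: False}


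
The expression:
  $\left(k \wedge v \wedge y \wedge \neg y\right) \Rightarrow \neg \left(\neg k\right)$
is always true.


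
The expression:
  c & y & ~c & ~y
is never true.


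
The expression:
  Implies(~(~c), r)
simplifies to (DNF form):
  r | ~c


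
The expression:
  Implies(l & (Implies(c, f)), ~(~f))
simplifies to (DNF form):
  c | f | ~l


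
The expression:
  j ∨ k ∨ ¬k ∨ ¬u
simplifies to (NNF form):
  True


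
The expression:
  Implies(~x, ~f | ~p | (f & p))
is always true.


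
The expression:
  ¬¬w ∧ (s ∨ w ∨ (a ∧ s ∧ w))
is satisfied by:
  {w: True}


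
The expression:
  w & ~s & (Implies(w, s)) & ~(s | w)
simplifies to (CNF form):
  False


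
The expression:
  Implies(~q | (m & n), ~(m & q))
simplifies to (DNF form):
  ~m | ~n | ~q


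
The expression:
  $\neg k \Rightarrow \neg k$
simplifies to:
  $\text{True}$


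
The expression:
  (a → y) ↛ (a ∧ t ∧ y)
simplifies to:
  (y ∧ ¬t) ∨ ¬a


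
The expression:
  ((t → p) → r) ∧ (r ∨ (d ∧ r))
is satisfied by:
  {r: True}


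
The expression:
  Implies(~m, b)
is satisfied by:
  {b: True, m: True}
  {b: True, m: False}
  {m: True, b: False}


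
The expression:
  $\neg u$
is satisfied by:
  {u: False}


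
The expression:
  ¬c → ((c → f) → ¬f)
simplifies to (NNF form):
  c ∨ ¬f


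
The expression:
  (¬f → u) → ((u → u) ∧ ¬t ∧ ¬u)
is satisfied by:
  {u: False, t: False, f: False}
  {f: True, u: False, t: False}
  {t: True, u: False, f: False}


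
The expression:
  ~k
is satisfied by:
  {k: False}


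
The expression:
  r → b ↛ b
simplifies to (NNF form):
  ¬r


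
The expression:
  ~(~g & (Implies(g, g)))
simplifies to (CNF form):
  g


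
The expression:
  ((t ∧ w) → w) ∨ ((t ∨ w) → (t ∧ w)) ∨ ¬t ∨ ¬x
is always true.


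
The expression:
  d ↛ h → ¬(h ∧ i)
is always true.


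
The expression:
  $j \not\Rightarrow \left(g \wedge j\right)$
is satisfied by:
  {j: True, g: False}


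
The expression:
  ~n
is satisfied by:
  {n: False}


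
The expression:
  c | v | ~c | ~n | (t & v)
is always true.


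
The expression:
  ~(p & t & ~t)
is always true.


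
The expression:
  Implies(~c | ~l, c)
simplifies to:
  c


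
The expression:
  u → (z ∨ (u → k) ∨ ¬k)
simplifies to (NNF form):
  True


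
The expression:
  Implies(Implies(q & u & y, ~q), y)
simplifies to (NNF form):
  y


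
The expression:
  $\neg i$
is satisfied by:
  {i: False}


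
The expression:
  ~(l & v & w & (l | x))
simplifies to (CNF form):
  ~l | ~v | ~w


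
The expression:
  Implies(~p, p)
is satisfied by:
  {p: True}


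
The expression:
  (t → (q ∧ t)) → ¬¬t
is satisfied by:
  {t: True}


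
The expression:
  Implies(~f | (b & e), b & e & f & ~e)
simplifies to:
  f & (~b | ~e)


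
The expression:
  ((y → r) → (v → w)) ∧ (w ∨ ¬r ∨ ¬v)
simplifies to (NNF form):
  w ∨ (y ∧ ¬r) ∨ ¬v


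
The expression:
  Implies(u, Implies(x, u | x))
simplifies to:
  True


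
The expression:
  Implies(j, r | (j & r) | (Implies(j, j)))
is always true.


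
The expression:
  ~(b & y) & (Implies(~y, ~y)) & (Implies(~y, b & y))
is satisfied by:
  {y: True, b: False}


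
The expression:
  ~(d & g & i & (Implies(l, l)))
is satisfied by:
  {g: False, d: False, i: False}
  {i: True, g: False, d: False}
  {d: True, g: False, i: False}
  {i: True, d: True, g: False}
  {g: True, i: False, d: False}
  {i: True, g: True, d: False}
  {d: True, g: True, i: False}


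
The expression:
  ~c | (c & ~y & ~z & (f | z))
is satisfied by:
  {f: True, z: False, c: False, y: False}
  {f: False, z: False, c: False, y: False}
  {y: True, f: True, z: False, c: False}
  {y: True, f: False, z: False, c: False}
  {z: True, f: True, y: False, c: False}
  {z: True, y: False, f: False, c: False}
  {y: True, z: True, f: True, c: False}
  {y: True, z: True, f: False, c: False}
  {c: True, z: False, f: True, y: False}


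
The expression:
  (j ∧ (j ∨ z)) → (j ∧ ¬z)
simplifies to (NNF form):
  ¬j ∨ ¬z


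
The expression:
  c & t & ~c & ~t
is never true.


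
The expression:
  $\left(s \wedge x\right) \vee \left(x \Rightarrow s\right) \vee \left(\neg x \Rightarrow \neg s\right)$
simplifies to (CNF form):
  $\text{True}$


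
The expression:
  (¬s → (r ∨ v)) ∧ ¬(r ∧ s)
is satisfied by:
  {v: True, r: False, s: False}
  {s: True, v: True, r: False}
  {s: True, v: False, r: False}
  {r: True, v: True, s: False}
  {r: True, v: False, s: False}


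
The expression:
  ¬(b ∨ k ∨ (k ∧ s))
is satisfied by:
  {k: False, b: False}


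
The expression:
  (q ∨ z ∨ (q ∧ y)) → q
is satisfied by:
  {q: True, z: False}
  {z: False, q: False}
  {z: True, q: True}


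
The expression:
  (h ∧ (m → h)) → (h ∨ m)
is always true.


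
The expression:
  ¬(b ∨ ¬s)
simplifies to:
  s ∧ ¬b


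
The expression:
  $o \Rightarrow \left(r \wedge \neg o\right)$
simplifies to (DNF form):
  $\neg o$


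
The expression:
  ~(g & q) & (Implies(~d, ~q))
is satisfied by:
  {d: True, q: False, g: False}
  {d: False, q: False, g: False}
  {g: True, d: True, q: False}
  {g: True, d: False, q: False}
  {q: True, d: True, g: False}


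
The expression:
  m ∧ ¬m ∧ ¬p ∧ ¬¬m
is never true.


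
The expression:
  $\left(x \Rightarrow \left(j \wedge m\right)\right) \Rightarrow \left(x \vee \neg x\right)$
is always true.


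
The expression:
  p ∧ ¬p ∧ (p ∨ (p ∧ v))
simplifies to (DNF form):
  False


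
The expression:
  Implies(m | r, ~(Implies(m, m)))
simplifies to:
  ~m & ~r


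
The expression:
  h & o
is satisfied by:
  {h: True, o: True}


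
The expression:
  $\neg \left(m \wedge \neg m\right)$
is always true.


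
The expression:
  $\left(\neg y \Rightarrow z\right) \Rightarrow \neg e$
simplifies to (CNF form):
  $\left(\neg e \vee \neg y\right) \wedge \left(\neg e \vee \neg z\right)$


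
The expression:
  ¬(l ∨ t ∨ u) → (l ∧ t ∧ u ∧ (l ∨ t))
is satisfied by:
  {t: True, l: True, u: True}
  {t: True, l: True, u: False}
  {t: True, u: True, l: False}
  {t: True, u: False, l: False}
  {l: True, u: True, t: False}
  {l: True, u: False, t: False}
  {u: True, l: False, t: False}


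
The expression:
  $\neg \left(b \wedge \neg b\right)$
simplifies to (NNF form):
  $\text{True}$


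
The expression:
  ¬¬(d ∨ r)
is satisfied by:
  {r: True, d: True}
  {r: True, d: False}
  {d: True, r: False}


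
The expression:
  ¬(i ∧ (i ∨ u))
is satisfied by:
  {i: False}


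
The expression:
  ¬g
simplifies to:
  ¬g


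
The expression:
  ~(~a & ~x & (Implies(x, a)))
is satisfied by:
  {a: True, x: True}
  {a: True, x: False}
  {x: True, a: False}


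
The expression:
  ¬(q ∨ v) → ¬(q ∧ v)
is always true.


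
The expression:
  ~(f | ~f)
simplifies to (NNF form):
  False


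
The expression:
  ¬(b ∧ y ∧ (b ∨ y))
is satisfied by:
  {y: False, b: False}
  {b: True, y: False}
  {y: True, b: False}


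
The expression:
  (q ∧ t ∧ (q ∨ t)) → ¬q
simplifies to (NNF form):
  ¬q ∨ ¬t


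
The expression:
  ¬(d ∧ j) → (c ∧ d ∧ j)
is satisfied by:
  {j: True, d: True}


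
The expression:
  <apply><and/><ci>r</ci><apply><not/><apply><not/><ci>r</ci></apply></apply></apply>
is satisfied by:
  {r: True}


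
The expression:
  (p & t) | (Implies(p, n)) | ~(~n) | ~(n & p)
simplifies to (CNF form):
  True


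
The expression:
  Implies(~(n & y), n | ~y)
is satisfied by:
  {n: True, y: False}
  {y: False, n: False}
  {y: True, n: True}


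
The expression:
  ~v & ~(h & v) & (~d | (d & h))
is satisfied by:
  {h: True, v: False, d: False}
  {v: False, d: False, h: False}
  {d: True, h: True, v: False}


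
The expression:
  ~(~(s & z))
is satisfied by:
  {z: True, s: True}


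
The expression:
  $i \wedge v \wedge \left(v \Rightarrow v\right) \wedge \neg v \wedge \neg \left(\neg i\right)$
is never true.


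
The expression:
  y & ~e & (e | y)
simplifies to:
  y & ~e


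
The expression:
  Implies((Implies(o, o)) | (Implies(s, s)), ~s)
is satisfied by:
  {s: False}


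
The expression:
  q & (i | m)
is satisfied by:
  {i: True, m: True, q: True}
  {i: True, q: True, m: False}
  {m: True, q: True, i: False}


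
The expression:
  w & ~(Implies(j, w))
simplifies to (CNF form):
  False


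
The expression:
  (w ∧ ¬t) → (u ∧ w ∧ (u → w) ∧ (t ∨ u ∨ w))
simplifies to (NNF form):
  t ∨ u ∨ ¬w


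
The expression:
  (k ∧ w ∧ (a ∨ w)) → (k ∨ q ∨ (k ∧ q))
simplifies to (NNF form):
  True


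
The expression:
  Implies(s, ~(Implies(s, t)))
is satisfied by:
  {s: False, t: False}
  {t: True, s: False}
  {s: True, t: False}


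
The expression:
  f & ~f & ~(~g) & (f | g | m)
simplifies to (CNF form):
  False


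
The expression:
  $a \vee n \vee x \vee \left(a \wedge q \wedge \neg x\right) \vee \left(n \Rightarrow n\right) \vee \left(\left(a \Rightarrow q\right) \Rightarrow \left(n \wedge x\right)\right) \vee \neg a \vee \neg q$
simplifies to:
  $\text{True}$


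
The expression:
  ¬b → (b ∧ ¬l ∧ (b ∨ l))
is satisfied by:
  {b: True}


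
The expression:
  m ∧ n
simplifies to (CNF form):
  m ∧ n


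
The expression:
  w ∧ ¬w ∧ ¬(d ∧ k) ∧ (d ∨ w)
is never true.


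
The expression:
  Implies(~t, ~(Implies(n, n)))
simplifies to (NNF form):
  t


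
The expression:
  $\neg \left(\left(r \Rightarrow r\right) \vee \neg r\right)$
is never true.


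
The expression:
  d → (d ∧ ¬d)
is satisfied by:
  {d: False}


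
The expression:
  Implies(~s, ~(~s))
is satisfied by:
  {s: True}


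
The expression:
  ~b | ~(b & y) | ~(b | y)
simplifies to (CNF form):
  ~b | ~y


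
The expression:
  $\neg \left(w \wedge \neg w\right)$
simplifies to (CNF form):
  $\text{True}$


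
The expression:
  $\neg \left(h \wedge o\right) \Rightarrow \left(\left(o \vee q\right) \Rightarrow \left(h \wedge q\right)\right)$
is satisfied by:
  {h: True, q: False, o: False}
  {o: True, h: True, q: False}
  {h: True, q: True, o: False}
  {o: True, h: True, q: True}
  {o: False, q: False, h: False}


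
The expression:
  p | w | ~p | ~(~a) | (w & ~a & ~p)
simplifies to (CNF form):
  True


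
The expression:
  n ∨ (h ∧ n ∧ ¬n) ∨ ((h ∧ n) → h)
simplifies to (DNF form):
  True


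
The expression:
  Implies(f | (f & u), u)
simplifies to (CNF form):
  u | ~f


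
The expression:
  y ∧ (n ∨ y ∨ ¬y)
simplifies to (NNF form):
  y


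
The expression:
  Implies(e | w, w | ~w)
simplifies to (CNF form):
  True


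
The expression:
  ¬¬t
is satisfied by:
  {t: True}


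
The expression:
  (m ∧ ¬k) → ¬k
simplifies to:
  True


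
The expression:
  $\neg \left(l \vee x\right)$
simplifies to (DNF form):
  $\neg l \wedge \neg x$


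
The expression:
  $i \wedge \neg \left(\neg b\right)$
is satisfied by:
  {i: True, b: True}


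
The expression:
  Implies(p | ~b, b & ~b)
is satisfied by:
  {b: True, p: False}


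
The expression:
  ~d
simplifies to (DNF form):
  ~d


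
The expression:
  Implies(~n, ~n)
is always true.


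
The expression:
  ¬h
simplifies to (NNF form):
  ¬h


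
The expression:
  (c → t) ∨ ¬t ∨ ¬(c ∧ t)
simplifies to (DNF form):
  True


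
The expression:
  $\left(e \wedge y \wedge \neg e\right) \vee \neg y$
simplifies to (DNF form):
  $\neg y$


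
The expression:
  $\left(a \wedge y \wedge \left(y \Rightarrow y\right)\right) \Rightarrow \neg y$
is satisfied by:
  {y: False, a: False}
  {a: True, y: False}
  {y: True, a: False}


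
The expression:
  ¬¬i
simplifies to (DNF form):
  i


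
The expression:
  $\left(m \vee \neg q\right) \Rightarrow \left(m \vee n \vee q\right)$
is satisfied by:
  {n: True, q: True, m: True}
  {n: True, q: True, m: False}
  {n: True, m: True, q: False}
  {n: True, m: False, q: False}
  {q: True, m: True, n: False}
  {q: True, m: False, n: False}
  {m: True, q: False, n: False}


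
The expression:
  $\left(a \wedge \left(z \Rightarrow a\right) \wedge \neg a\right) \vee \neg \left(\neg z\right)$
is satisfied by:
  {z: True}


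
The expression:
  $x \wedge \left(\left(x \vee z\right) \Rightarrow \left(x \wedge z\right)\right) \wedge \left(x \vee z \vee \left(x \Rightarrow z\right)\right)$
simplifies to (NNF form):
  $x \wedge z$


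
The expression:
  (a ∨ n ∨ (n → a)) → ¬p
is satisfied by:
  {p: False}


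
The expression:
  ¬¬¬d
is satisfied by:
  {d: False}


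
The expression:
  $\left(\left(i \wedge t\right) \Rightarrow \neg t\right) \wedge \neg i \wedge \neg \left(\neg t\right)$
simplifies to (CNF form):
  $t \wedge \neg i$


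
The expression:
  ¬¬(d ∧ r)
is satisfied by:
  {r: True, d: True}


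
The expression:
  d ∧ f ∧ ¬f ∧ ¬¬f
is never true.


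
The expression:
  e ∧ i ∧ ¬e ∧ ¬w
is never true.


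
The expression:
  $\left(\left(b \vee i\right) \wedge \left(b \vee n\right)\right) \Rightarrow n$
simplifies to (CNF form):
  $n \vee \neg b$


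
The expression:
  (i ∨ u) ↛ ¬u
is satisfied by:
  {u: True}


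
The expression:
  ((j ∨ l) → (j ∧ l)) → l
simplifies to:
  j ∨ l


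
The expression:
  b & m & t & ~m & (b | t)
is never true.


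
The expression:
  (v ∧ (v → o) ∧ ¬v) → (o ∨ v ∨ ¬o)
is always true.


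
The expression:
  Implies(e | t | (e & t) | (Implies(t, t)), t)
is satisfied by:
  {t: True}


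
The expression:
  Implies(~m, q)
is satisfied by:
  {q: True, m: True}
  {q: True, m: False}
  {m: True, q: False}


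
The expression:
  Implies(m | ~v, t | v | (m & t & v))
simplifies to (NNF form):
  t | v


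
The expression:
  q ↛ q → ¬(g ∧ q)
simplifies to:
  True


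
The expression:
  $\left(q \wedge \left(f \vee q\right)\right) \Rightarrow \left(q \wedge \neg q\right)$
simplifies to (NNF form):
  $\neg q$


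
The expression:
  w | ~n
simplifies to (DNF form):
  w | ~n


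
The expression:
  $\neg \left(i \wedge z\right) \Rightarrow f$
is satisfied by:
  {i: True, f: True, z: True}
  {i: True, f: True, z: False}
  {f: True, z: True, i: False}
  {f: True, z: False, i: False}
  {i: True, z: True, f: False}


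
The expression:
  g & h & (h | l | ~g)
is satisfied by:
  {h: True, g: True}


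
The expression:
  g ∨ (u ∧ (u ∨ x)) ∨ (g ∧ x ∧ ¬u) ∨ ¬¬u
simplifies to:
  g ∨ u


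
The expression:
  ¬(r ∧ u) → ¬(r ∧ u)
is always true.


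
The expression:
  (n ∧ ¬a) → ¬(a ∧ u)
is always true.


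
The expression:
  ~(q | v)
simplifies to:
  ~q & ~v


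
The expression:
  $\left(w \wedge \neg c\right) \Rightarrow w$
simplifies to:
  $\text{True}$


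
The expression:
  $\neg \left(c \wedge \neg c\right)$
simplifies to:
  $\text{True}$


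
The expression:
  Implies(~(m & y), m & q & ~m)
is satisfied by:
  {m: True, y: True}


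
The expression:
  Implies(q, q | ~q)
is always true.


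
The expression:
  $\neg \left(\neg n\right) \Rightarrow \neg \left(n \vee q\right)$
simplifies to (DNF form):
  $\neg n$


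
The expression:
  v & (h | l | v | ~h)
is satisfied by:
  {v: True}


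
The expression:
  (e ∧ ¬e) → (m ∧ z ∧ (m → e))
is always true.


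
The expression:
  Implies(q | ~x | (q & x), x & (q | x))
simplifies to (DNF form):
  x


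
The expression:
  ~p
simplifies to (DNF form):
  ~p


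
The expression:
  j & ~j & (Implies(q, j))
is never true.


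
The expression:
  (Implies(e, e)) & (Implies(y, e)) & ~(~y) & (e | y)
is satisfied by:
  {e: True, y: True}


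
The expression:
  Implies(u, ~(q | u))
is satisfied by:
  {u: False}


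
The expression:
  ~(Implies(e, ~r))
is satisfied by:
  {r: True, e: True}


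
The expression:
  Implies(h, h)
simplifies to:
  True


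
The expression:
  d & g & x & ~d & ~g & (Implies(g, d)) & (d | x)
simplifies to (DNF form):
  False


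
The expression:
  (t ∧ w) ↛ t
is never true.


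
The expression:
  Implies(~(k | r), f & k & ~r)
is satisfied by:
  {r: True, k: True}
  {r: True, k: False}
  {k: True, r: False}


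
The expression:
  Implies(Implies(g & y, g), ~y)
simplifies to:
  ~y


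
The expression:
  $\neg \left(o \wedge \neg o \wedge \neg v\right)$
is always true.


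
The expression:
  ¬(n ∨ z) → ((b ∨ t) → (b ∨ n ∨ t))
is always true.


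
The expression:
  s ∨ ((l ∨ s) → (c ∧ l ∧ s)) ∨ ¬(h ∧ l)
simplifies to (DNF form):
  s ∨ ¬h ∨ ¬l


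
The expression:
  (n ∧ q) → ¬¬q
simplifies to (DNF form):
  True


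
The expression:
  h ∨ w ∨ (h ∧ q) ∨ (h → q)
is always true.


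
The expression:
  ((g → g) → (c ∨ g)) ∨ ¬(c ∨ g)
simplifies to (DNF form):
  True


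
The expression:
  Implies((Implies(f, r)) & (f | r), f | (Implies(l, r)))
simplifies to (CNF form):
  True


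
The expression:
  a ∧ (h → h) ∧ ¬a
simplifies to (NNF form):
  False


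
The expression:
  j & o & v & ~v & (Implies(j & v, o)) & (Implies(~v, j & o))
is never true.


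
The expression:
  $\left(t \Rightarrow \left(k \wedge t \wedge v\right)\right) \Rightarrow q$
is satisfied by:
  {t: True, q: True, k: False, v: False}
  {t: True, q: True, v: True, k: False}
  {t: True, q: True, k: True, v: False}
  {t: True, q: True, v: True, k: True}
  {q: True, k: False, v: False, t: False}
  {q: True, v: True, k: False, t: False}
  {q: True, k: True, v: False, t: False}
  {q: True, v: True, k: True, t: False}
  {t: True, k: False, v: False, q: False}
  {v: True, t: True, k: False, q: False}
  {t: True, k: True, v: False, q: False}


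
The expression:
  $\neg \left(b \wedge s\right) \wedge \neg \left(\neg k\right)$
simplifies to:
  $k \wedge \left(\neg b \vee \neg s\right)$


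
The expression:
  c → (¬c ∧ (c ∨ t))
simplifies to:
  ¬c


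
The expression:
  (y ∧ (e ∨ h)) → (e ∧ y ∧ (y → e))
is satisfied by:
  {e: True, h: False, y: False}
  {h: False, y: False, e: False}
  {y: True, e: True, h: False}
  {y: True, h: False, e: False}
  {e: True, h: True, y: False}
  {h: True, e: False, y: False}
  {y: True, h: True, e: True}


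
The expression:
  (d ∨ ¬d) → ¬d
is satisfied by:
  {d: False}


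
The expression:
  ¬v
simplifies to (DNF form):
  ¬v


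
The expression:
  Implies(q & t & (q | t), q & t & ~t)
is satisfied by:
  {t: False, q: False}
  {q: True, t: False}
  {t: True, q: False}


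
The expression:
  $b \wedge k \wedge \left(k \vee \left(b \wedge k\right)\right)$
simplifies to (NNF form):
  $b \wedge k$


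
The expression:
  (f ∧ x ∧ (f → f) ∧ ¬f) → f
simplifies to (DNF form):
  True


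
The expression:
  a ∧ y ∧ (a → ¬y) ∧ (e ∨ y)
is never true.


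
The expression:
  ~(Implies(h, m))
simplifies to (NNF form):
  h & ~m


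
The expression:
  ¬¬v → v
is always true.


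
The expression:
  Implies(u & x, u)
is always true.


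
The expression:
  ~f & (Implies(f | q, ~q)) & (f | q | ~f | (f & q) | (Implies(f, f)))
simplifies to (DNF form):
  ~f & ~q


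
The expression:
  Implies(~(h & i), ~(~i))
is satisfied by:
  {i: True}


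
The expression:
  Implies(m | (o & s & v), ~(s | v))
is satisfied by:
  {s: False, m: False, v: False, o: False}
  {o: True, s: False, m: False, v: False}
  {v: True, s: False, m: False, o: False}
  {v: True, o: True, s: False, m: False}
  {s: True, o: False, m: False, v: False}
  {o: True, s: True, m: False, v: False}
  {v: True, s: True, o: False, m: False}
  {m: True, v: False, s: False, o: False}
  {m: True, o: True, v: False, s: False}


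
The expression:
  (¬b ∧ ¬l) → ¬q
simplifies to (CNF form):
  b ∨ l ∨ ¬q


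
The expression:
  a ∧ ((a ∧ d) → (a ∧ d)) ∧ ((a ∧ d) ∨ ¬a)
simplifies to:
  a ∧ d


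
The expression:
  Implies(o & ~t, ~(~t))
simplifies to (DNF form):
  t | ~o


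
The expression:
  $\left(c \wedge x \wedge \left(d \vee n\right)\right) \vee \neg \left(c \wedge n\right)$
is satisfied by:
  {x: True, c: False, n: False}
  {c: False, n: False, x: False}
  {x: True, n: True, c: False}
  {n: True, c: False, x: False}
  {x: True, c: True, n: False}
  {c: True, x: False, n: False}
  {x: True, n: True, c: True}


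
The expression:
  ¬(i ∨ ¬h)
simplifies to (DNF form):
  h ∧ ¬i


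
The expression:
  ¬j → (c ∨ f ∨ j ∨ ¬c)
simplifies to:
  True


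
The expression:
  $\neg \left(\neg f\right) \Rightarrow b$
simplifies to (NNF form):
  $b \vee \neg f$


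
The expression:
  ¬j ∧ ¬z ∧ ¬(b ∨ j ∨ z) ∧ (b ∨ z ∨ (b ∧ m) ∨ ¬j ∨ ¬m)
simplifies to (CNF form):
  ¬b ∧ ¬j ∧ ¬z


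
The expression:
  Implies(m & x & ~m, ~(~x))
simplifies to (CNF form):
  True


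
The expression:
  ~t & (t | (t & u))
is never true.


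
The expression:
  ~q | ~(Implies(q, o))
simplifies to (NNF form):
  ~o | ~q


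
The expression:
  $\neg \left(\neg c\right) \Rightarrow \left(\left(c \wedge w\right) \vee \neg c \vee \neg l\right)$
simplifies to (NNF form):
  $w \vee \neg c \vee \neg l$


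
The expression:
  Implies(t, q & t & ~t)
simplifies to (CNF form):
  ~t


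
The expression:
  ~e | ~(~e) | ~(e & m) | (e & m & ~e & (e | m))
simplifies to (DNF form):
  True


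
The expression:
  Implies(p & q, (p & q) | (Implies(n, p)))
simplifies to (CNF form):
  True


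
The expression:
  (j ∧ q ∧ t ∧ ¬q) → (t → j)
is always true.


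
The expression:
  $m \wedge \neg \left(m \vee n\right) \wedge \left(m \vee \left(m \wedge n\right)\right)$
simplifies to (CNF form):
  $\text{False}$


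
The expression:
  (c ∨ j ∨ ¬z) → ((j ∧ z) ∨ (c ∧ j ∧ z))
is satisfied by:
  {z: True, j: True, c: False}
  {z: True, j: False, c: False}
  {z: True, c: True, j: True}


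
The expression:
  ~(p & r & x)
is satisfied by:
  {p: False, x: False, r: False}
  {r: True, p: False, x: False}
  {x: True, p: False, r: False}
  {r: True, x: True, p: False}
  {p: True, r: False, x: False}
  {r: True, p: True, x: False}
  {x: True, p: True, r: False}


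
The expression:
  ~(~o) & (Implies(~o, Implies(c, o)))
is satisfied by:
  {o: True}


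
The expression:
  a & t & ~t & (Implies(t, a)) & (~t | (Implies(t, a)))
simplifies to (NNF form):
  False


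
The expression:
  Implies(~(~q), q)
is always true.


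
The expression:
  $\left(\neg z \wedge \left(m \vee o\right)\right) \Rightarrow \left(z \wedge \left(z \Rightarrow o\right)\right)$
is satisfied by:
  {z: True, m: False, o: False}
  {z: True, o: True, m: False}
  {z: True, m: True, o: False}
  {z: True, o: True, m: True}
  {o: False, m: False, z: False}


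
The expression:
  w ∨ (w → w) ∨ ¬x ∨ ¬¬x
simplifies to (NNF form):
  True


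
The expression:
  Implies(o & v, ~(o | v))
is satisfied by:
  {v: False, o: False}
  {o: True, v: False}
  {v: True, o: False}


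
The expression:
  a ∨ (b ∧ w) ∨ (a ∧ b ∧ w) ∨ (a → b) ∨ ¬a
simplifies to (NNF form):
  True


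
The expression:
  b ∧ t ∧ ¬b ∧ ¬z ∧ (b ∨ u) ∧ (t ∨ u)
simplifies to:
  False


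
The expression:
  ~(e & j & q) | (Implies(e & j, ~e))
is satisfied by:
  {e: False, q: False, j: False}
  {j: True, e: False, q: False}
  {q: True, e: False, j: False}
  {j: True, q: True, e: False}
  {e: True, j: False, q: False}
  {j: True, e: True, q: False}
  {q: True, e: True, j: False}


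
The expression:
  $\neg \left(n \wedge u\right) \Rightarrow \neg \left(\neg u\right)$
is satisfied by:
  {u: True}


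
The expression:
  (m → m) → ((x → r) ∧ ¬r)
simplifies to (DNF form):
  ¬r ∧ ¬x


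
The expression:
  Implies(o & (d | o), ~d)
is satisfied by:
  {o: False, d: False}
  {d: True, o: False}
  {o: True, d: False}


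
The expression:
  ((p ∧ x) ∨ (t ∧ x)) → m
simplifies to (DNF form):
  m ∨ (¬p ∧ ¬t) ∨ ¬x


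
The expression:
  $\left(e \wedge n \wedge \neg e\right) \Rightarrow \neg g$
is always true.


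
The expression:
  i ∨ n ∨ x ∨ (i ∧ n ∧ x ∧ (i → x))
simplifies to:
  i ∨ n ∨ x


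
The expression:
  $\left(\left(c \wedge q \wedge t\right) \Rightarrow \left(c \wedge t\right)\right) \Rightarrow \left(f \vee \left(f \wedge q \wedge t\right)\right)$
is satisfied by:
  {f: True}


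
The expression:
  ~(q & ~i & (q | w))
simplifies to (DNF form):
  i | ~q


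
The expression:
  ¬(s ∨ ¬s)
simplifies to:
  False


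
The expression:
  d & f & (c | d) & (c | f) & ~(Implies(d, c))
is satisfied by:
  {d: True, f: True, c: False}


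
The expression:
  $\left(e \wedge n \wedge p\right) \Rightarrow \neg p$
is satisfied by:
  {p: False, e: False, n: False}
  {n: True, p: False, e: False}
  {e: True, p: False, n: False}
  {n: True, e: True, p: False}
  {p: True, n: False, e: False}
  {n: True, p: True, e: False}
  {e: True, p: True, n: False}


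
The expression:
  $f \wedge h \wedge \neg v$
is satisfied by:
  {h: True, f: True, v: False}


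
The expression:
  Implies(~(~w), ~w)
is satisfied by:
  {w: False}


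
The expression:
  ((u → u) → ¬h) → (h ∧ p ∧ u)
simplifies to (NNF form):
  h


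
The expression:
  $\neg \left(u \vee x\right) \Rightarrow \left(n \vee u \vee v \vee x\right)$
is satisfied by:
  {n: True, x: True, v: True, u: True}
  {n: True, x: True, v: True, u: False}
  {n: True, x: True, u: True, v: False}
  {n: True, x: True, u: False, v: False}
  {n: True, v: True, u: True, x: False}
  {n: True, v: True, u: False, x: False}
  {n: True, v: False, u: True, x: False}
  {n: True, v: False, u: False, x: False}
  {x: True, v: True, u: True, n: False}
  {x: True, v: True, u: False, n: False}
  {x: True, u: True, v: False, n: False}
  {x: True, u: False, v: False, n: False}
  {v: True, u: True, x: False, n: False}
  {v: True, x: False, u: False, n: False}
  {u: True, x: False, v: False, n: False}


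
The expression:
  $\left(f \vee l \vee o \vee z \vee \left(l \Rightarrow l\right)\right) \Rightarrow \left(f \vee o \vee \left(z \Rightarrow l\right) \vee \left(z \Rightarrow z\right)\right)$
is always true.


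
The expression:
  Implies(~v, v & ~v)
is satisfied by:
  {v: True}


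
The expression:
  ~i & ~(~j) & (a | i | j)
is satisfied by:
  {j: True, i: False}


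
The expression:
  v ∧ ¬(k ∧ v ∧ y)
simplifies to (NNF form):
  v ∧ (¬k ∨ ¬y)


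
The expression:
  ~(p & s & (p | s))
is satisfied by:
  {s: False, p: False}
  {p: True, s: False}
  {s: True, p: False}


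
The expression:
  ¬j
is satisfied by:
  {j: False}


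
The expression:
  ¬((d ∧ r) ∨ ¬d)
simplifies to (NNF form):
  d ∧ ¬r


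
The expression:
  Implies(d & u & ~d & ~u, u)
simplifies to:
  True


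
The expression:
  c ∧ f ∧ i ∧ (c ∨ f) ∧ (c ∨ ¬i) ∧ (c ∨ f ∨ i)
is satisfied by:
  {c: True, i: True, f: True}


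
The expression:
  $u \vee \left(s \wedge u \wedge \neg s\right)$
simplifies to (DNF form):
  $u$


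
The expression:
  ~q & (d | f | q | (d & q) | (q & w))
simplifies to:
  ~q & (d | f)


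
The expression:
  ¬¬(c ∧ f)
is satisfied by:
  {c: True, f: True}


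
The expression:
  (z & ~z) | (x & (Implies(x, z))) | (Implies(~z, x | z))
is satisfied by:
  {x: True, z: True}
  {x: True, z: False}
  {z: True, x: False}


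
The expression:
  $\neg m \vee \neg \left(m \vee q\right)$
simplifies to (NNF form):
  $\neg m$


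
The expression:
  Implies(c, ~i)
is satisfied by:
  {c: False, i: False}
  {i: True, c: False}
  {c: True, i: False}


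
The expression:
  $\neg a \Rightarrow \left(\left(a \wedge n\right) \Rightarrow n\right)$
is always true.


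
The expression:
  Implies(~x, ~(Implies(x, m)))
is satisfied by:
  {x: True}


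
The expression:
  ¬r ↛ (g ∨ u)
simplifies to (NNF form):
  ¬g ∧ ¬r ∧ ¬u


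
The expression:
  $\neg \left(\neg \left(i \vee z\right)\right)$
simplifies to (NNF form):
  $i \vee z$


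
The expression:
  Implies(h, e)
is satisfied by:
  {e: True, h: False}
  {h: False, e: False}
  {h: True, e: True}


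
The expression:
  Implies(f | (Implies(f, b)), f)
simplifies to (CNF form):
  f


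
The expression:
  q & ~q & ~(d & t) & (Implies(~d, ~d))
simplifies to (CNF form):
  False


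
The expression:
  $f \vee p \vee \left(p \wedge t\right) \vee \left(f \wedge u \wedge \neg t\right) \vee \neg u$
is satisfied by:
  {p: True, f: True, u: False}
  {p: True, f: False, u: False}
  {f: True, p: False, u: False}
  {p: False, f: False, u: False}
  {u: True, p: True, f: True}
  {u: True, p: True, f: False}
  {u: True, f: True, p: False}


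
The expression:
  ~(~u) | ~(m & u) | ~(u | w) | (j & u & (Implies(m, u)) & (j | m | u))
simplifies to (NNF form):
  True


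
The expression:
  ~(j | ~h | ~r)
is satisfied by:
  {r: True, h: True, j: False}


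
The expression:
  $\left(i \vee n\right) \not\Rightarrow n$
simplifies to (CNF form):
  $i \wedge \neg n$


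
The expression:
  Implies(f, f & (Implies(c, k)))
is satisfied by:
  {k: True, c: False, f: False}
  {c: False, f: False, k: False}
  {f: True, k: True, c: False}
  {f: True, c: False, k: False}
  {k: True, c: True, f: False}
  {c: True, k: False, f: False}
  {f: True, c: True, k: True}


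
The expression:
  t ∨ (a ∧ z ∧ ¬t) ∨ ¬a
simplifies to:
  t ∨ z ∨ ¬a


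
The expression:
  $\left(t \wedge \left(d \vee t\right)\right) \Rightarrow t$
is always true.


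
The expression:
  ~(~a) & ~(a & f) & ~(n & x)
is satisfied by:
  {a: True, x: False, n: False, f: False}
  {a: True, n: True, x: False, f: False}
  {a: True, x: True, n: False, f: False}
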